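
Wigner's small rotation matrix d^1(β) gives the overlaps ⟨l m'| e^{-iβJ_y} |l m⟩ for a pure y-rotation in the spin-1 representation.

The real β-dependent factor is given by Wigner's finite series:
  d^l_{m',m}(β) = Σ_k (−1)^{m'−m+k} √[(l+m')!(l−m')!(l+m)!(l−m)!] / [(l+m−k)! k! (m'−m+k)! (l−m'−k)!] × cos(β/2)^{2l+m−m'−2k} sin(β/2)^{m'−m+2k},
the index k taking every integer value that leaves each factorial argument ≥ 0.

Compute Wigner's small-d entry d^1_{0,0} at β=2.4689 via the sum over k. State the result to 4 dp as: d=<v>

d=-0.7821

d^1_{0,0}(β=2.4689) via Wigner's sum:
With c≡cos(β/2)=0.330040 and s≡sin(β/2)=0.943967, N=[1·1·1·1]^{1/2}=1.000000
k: max(0,(0)−(0))=0 … min(1+(0),1−(0))=1
  k=0: (−1)^0·1.0000/(1)·0.3300^2·0.9440^0 = +0.108927
  k=1: (−1)^1·1.0000/(1)·0.3300^0·0.9440^2 = -0.891073
d^1_{0,0}(2.4689) = +0.108927 -0.891073 = -0.782147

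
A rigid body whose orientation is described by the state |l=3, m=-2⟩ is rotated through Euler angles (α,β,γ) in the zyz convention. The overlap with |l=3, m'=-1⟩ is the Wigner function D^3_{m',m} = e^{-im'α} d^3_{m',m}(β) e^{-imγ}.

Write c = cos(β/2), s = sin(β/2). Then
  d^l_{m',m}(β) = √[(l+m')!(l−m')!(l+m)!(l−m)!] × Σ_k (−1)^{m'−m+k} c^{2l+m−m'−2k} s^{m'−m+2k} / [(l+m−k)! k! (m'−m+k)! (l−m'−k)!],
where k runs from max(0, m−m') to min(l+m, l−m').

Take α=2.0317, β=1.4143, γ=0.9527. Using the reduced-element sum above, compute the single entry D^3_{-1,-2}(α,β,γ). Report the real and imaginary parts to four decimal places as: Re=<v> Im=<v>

Re=-0.1682 Im=-0.1716

First d^3_{-1,-2}(β=1.4143), then the phase factors e^{-i(-1)α} and e^{-i(-2)γ}:
With c≡cos(β/2)=0.760217 and s≡sin(β/2)=0.649670, N=[2·24·1·120]^{1/2}=75.894664
k: max(0,(-2)−(-1))=0 … min(3+(-2),3−(-1))=1
  k=0: (−1)^1·75.8947/(24)·0.7602^5·0.6497^1 = -0.521650
  k=1: (−1)^2·75.8947/(12)·0.7602^3·0.6497^3 = +0.761939
d^3_{-1,-2}(1.4143) = -0.521650 +0.761939 = +0.240289
D = (-0.444758+0.895651i)·(+0.240289)·(-0.328395+0.944541i) = -0.168183-0.171619i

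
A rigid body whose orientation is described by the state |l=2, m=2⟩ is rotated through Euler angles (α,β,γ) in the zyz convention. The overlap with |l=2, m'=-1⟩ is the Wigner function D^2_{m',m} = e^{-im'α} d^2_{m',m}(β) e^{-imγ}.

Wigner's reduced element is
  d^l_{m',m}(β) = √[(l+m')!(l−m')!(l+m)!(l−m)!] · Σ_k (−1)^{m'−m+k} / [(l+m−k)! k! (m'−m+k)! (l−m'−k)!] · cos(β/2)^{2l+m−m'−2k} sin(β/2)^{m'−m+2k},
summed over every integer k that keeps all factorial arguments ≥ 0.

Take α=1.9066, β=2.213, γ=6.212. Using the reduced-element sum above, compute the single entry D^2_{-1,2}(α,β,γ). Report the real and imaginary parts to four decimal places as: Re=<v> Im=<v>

Re=-0.2946 Im=0.5684

D^2_{-1,2}(1.9066,2.213,6.212) = e^{-i·-1·1.9066}·d^2_{-1,2}(2.213)·e^{-i·2·6.212}. Compute d first:
With c≡cos(β/2)=0.447794 and s≡sin(β/2)=0.894137, N=[1·6·24·1]^{1/2}=12.000000
k: max(0,(2)−(-1))=3 … min(2+(2),2−(-1))=3
  k=3: (−1)^0·12.0000/(6)·0.4478^1·0.8941^3 = +0.640206
d^2_{-1,2}(2.213) = +0.640206
D = (-0.329528+0.944146i)·(+0.640206)·(+0.989882+0.141890i) = -0.294597+0.568399i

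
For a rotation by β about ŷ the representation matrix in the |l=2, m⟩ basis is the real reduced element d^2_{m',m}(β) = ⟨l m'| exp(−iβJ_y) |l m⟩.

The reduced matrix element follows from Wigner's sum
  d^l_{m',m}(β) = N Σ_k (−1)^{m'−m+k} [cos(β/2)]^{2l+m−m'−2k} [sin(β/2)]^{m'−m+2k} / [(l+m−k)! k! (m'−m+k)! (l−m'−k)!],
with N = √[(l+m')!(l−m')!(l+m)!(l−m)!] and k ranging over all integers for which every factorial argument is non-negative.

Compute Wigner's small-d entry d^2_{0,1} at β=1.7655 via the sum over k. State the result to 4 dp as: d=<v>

d^2_{0,1}(β=1.7655) via Wigner's sum:
With c≡cos(β/2)=0.635029 and s≡sin(β/2)=0.772488, N=[2·2·6·1]^{1/2}=4.898979
Admissible k: 1..2 (factorial args all ≥0)
  k=1: (−1)^0·4.8990/(2)·0.6350^3·0.7725^1 = +0.484561
  k=2: (−1)^1·4.8990/(2)·0.6350^1·0.7725^3 = -0.717042
d^2_{0,1}(1.7655) = +0.484561 -0.717042 = -0.232481

d=-0.2325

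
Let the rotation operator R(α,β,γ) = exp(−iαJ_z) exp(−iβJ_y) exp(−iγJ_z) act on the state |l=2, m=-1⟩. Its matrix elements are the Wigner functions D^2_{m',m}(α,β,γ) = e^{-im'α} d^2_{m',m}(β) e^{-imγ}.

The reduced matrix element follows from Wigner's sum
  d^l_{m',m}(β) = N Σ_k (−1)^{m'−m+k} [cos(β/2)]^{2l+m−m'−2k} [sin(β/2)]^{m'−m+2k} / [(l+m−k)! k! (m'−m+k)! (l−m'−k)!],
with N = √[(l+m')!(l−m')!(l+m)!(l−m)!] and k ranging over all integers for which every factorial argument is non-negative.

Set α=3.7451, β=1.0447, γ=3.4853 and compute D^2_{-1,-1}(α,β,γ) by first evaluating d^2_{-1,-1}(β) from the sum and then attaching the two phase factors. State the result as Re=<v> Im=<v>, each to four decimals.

First d^2_{-1,-1}(β=1.0447), then the phase factors e^{-i(-1)α} and e^{-i(-1)γ}:
With c≡cos(β/2)=0.866649 and s≡sin(β/2)=0.498918, N=[1·6·1·6]^{1/2}=6.000000
Admissible k: 0..1 (factorial args all ≥0)
  k=0: (−1)^0·6.0000/(6)·0.8666^4·0.4989^0 = +0.564122
  k=1: (−1)^1·6.0000/(2)·0.8666^2·0.4989^2 = -0.560875
d^2_{-1,-1}(1.0447) = +0.564122 -0.560875 = +0.003247
D = (-0.823350-0.567534i)·(+0.003247)·(-0.941512-0.336980i) = +0.001896+0.002636i

Re=0.0019 Im=0.0026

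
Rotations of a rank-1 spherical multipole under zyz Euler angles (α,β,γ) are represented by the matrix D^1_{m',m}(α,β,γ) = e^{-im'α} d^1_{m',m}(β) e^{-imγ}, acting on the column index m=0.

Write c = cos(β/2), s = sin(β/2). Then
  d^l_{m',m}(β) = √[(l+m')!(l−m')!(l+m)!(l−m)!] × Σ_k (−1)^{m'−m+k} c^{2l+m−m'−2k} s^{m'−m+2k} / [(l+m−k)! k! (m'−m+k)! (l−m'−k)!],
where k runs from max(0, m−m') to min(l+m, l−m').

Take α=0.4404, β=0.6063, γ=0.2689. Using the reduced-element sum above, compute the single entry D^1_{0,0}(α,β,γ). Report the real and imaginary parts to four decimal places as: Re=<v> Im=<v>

Split into d^1_{0,0}(β=0.6063) × two z-phases.
With c≡cos(β/2)=0.954401 and s≡sin(β/2)=0.298528, N=[1·1·1·1]^{1/2}=1.000000
k: max(0,(0)−(0))=0 … min(1+(0),1−(0))=1
  k=0: (−1)^0·1.0000/(1)·0.9544^2·0.2985^0 = +0.910881
  k=1: (−1)^1·1.0000/(1)·0.9544^0·0.2985^2 = -0.089119
d^1_{0,0}(0.6063) = +0.910881 -0.089119 = +0.821762
D = (+1.000000+0.000000i)·(+0.821762)·(+1.000000+0.000000i) = +0.821762+0.000000i

Re=0.8218 Im=0.0000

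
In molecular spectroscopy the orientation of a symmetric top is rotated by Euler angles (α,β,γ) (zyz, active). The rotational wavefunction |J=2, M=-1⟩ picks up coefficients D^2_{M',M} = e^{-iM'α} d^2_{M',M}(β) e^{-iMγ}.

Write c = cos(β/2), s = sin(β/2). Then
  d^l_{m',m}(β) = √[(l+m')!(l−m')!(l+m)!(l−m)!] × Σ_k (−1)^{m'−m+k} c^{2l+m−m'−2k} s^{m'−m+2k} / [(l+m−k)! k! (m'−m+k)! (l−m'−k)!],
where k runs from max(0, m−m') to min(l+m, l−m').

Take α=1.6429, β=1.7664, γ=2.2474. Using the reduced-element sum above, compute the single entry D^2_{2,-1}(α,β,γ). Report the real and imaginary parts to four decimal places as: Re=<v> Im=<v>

D^2_{2,-1}(1.6429,1.7664,2.2474) = e^{-i·2·1.6429}·d^2_{2,-1}(1.7664)·e^{-i·-1·2.2474}. Compute d first:
With c≡cos(β/2)=0.634682 and s≡sin(β/2)=0.772774, N=[24·1·1·6]^{1/2}=12.000000
Admissible k: 0..0 (factorial args all ≥0)
  k=0: (−1)^3·12.0000/(6)·0.6347^1·0.7728^3 = -0.585791
d^2_{2,-1}(1.7664) = -0.585791
D = (-0.989620+0.143708i)·(-0.585791)·(-0.626149+0.779704i) = -0.297347+0.504714i

Re=-0.2973 Im=0.5047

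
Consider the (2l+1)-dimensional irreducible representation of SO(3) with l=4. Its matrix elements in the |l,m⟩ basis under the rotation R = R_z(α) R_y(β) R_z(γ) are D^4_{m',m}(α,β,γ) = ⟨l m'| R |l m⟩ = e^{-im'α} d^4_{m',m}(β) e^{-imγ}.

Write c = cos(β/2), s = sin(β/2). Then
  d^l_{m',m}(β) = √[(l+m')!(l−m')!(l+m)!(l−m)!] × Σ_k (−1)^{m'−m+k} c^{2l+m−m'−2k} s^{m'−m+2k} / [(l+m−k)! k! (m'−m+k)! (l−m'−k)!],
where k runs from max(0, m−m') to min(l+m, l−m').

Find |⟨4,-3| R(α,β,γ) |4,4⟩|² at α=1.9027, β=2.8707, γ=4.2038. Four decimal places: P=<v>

First d^4_{-3,4}(β=2.8707), then the phase factors e^{-i(-3)α} and e^{-i(4)γ}:
c=cos(2.8707/2)=0.135033, s=sin(2.8707/2)=0.990841; N=√[1·5040·40320·1]=14255.272709
Admissible k: 7..7 (factorial args all ≥0)
  k=7: (−1)^0·14255.2727/(5040)·0.1350^1·0.9908^7 = +0.358106
d^4_{-3,4}(2.8707) = +0.358106
|D^4_{-3,4}|² = |d^4_{-3,4}(β)|² = (+0.358106)² = 0.128240 (the z-rotation phases have unit modulus)

P=0.1282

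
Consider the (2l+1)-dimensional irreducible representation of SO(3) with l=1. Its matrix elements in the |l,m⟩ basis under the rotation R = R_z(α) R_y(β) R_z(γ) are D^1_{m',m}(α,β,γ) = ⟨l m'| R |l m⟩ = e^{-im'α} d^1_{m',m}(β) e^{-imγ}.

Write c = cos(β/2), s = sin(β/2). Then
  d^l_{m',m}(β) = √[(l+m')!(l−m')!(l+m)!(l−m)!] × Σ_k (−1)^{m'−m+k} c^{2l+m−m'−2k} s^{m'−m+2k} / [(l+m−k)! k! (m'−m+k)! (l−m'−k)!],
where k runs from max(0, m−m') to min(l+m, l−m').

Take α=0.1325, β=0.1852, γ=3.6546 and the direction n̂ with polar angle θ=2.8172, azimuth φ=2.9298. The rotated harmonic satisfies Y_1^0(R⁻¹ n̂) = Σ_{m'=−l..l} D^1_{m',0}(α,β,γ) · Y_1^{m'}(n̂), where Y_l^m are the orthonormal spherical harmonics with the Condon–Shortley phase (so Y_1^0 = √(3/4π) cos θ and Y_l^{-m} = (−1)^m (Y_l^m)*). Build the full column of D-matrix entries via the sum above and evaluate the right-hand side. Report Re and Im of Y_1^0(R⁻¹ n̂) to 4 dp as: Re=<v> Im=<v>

Re=-0.4822 Im=0.0000

Need the full column D^1_{m',0} for m'=−1..1 at α=0.1325, β=0.1852, γ=3.6546.
cos(β/2)=0.995716, sin(β/2)=0.092468
d^1_{-1,0}: single k=1 term ⇒ +0.130209;  D = +0.129068+0.017202i
d^1_{0,0}: k∈[0..1] ⇒ +0.991450 -0.008550 = +0.982899;  D = +0.982899+0.000000i
d^1_{1,0}: single k=0 term ⇒ -0.130209;  D = -0.129068+0.017202i
Y_1^{m'}(θ=2.8172,φ=2.9298) and Σ D·Y over m':
  (+0.1291+0.0172i)·(-0.1077-0.0231i)  (+0.9829+0.0000i)·(-0.4631+0.0000i)  (-0.1291+0.0172i)·(+0.1077-0.0231i)
Y_1^0(R⁻¹ n̂) = -0.482194+0.000000i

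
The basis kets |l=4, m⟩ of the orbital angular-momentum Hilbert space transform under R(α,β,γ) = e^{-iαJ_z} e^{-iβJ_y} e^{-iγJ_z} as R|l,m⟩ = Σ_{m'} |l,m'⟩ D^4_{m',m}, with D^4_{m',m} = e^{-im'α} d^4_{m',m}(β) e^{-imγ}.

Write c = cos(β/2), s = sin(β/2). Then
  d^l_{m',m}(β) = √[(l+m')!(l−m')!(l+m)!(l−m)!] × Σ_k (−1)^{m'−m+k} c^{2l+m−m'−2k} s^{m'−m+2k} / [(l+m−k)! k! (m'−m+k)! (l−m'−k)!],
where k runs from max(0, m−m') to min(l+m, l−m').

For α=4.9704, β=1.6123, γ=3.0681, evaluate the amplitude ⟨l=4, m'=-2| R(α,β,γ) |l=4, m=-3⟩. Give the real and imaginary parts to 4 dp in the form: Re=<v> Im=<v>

Re=0.4448 Im=0.1354

Split into d^4_{-2,-3}(β=1.6123) × two z-phases.
Half-angle: c=0.692282, s=0.721627. N=√(2·720·1·5040)=2693.993318
k∈{0,1} keeps every argument non-negative
  k=0: (−1)^1·2693.9933/(720)·0.6923^7·0.7216^1 = -0.205758
  k=1: (−1)^2·2693.9933/(240)·0.6923^5·0.7216^3 = +0.670716
d^4_{-2,-3}(1.6123) = -0.205758 +0.670716 = +0.464958
Phases: e^{-i·(-2)·4.9704}=-0.869789-0.493424i, e^{-i·(-3)·3.0681}=-0.975793+0.218696i ⇒ D=+0.444799+0.135424i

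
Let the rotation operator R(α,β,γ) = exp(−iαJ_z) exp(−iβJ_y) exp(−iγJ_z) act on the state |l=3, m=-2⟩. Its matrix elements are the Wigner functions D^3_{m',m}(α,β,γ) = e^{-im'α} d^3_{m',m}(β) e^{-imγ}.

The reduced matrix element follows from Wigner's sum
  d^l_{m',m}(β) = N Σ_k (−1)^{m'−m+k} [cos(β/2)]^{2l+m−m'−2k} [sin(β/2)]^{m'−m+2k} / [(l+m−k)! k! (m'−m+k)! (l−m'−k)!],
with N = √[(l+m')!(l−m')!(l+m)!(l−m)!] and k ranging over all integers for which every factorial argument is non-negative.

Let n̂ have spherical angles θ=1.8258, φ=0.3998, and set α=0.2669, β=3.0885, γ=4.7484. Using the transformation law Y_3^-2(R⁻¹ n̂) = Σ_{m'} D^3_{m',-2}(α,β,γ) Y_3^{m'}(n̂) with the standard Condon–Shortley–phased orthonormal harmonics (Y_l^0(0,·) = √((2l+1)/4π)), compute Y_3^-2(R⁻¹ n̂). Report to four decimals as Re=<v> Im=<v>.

Re=-0.2648 Im=-0.0942

Need the full column D^3_{m',-2} for m'=−3..3 at α=0.2669, β=3.0885, γ=4.7484.
cos(β/2)=0.026543, sin(β/2)=0.999648
d^3_{-3,-2}: single k=1 term ⇒ +0.000000;  D = -0.000000-0.000000i
d^3_{-2,-2}: k∈[0..1] ⇒ +0.000000 -0.000002 = -0.000002;  D = +0.000002+0.000001i
d^3_{-1,-2}: k∈[0..1] ⇒ -0.000000 +0.000118 = +0.000118;  D = -0.000111-0.000039i
d^3_{0,-2}: k∈[0..1] ⇒ +0.000003 -0.003853 = -0.003851;  D = +0.003841+0.000277i
d^3_{1,-2}: k∈[0..1] ⇒ -0.000118 +0.083789 = +0.083671;  D = -0.082087+0.016203i
d^3_{2,-2}: k∈[0..1] ⇒ +0.003518 -0.997888 = -0.994370;  D = +0.890222-0.443032i
d^3_{3,-2}: single k=0 term ⇒ -0.064903;  D = +0.048421-0.043218i
Y_3^{m'}(θ=1.8258,φ=0.3998) and Σ D·Y over m':
  (-0.0000-0.0000i)·(+0.1372-0.3523i)  (+0.0000+0.0000i)·(-0.1682+0.1731i)  (-0.0001-0.0000i)·(-0.1964+0.0830i)  (+0.0038+0.0003i)·(+0.2525+0.0000i)  (-0.0821+0.0162i)·(+0.1964+0.0830i)  (+0.8902-0.4430i)·(-0.1682-0.1731i)  (+0.0484-0.0432i)·(-0.1372-0.3523i)
Y_3^-2(R⁻¹ n̂) = -0.264807-0.094245i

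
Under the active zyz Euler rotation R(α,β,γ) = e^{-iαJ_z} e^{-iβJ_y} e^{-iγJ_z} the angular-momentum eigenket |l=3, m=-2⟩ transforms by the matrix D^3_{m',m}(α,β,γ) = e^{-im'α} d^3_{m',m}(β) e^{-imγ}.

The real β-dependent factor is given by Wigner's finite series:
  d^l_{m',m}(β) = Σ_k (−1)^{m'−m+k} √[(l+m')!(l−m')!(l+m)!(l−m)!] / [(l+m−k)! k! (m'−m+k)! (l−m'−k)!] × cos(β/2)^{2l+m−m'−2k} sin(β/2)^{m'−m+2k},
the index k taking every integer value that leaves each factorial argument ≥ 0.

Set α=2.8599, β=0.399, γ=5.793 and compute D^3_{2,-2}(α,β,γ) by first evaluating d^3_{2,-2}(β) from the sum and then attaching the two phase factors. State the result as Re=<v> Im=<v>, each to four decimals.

Re=0.0067 Im=-0.0030

D^3_{2,-2}(2.8599,0.399,5.793) = e^{-i·2·2.8599}·d^3_{2,-2}(0.399)·e^{-i·-2·5.793}. Compute d first:
c=cos(0.399/2)=0.980166, s=sin(0.399/2)=0.198179; N=√[120·1·1·120]=120.000000
The bounds max(0,m−m')=0 and min(l+m,l−m')=1 give 2 terms
  k=0: (−1)^4·120.0000/(24)·0.9802^2·0.1982^4 = +0.007410
  k=1: (−1)^5·120.0000/(120)·0.9802^0·0.1982^6 = -0.000061
d^3_{2,-2}(0.399) = +0.007410 -0.000061 = +0.007349
Phases: e^{-i·(2)·2.8599}=+0.845452+0.534051i, e^{-i·(-2)·5.793}=+0.556715-0.830704i ⇒ D=+0.006719-0.002976i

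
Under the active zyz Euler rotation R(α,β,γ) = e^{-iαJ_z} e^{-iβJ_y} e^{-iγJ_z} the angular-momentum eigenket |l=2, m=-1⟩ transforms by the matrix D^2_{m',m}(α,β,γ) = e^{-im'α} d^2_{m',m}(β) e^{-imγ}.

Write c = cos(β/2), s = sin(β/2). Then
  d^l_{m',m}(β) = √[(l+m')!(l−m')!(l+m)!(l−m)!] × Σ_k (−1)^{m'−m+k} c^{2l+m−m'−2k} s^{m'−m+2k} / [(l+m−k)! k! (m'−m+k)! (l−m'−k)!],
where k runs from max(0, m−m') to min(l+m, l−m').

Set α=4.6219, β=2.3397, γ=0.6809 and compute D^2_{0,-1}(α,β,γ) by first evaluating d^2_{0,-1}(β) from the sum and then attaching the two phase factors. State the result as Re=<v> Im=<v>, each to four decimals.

D^2_{0,-1}(4.6219,2.3397,0.6809) = e^{-i·0·4.6219}·d^2_{0,-1}(2.3397)·e^{-i·-1·0.6809}. Compute d first:
With c≡cos(β/2)=0.390290 and s≡sin(β/2)=0.920692, N=[2·2·1·6]^{1/2}=4.898979
Admissible k: 0..1 (factorial args all ≥0)
  k=0: (−1)^1·4.8990/(2)·0.3903^3·0.9207^1 = -0.134076
  k=1: (−1)^2·4.8990/(2)·0.3903^1·0.9207^3 = +0.746115
d^2_{0,-1}(2.3397) = -0.134076 +0.746115 = +0.612039
Attach z-rotation phases: D = e^{-i(0)(4.6219)}·(+0.612039)·e^{-i(-1)(0.6809)} = +0.475558+0.385274i

Re=0.4756 Im=0.3853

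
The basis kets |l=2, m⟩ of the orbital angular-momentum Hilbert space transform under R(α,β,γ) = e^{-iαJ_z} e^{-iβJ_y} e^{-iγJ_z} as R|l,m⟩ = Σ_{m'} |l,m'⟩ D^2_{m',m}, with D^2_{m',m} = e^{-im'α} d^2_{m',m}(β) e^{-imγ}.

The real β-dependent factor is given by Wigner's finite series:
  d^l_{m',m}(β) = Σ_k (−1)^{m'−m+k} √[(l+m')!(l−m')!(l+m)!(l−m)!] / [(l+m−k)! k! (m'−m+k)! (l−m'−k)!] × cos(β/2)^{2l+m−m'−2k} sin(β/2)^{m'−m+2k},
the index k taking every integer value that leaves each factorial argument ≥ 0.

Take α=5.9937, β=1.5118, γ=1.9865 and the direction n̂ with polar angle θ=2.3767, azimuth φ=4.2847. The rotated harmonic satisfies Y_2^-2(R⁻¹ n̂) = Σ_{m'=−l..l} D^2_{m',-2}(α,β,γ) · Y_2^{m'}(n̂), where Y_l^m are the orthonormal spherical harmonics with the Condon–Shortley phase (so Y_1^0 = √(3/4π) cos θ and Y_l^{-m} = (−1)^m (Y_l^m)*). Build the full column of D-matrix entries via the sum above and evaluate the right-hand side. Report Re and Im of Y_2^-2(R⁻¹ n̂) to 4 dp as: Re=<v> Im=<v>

Need the full column D^2_{m',-2} for m'=−2..2 at α=5.9937, β=1.5118, γ=1.9865.
cos(β/2)=0.727654, sin(β/2)=0.685944
d^2_{-2,-2}: single k=0 term ⇒ +0.280350;  D = -0.271465-0.070021i
d^2_{-1,-2}: single k=0 term ⇒ -0.528560;  D = +0.452827+0.272623i
d^2_{0,-2}: single k=0 term ⇒ +0.610244;  D = -0.411204-0.450897i
d^2_{1,-2}: single k=0 term ⇒ -0.469700;  D = +0.204263+0.422960i
d^2_{2,-2}: single k=0 term ⇒ +0.221388;  D = -0.035363-0.218546i
Y_2^{m'}(θ=2.3767,φ=4.2847) and Σ D·Y over m':
  (-0.2715-0.0700i)·(-0.1215-0.1398i)  (+0.4528+0.2726i)·(+0.1601-0.3512i)  (-0.4112-0.4509i)·(+0.1771+0.0000i)  (+0.2043+0.4230i)·(-0.1601-0.3512i)  (-0.0354-0.2185i)·(-0.1215+0.1398i)
Y_2^-2(R⁻¹ n̂) = +0.269289-0.266610i

Re=0.2693 Im=-0.2666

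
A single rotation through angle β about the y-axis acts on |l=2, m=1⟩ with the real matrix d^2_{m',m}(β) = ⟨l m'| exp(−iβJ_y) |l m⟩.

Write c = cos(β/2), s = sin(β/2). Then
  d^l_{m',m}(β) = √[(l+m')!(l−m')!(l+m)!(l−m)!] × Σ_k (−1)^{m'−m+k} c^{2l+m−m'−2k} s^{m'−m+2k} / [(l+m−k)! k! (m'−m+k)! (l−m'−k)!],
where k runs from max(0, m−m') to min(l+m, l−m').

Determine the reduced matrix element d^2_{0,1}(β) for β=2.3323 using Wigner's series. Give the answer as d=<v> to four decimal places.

d^2_{0,1}(β=2.3323) via Wigner's sum:
c=cos(2.3323/2)=0.393694, s=sin(2.3323/2)=0.919242; N=√[2·2·6·1]=4.898979
k: max(0,(1)−(0))=1 … min(2+(1),2−(0))=2
  k=1: (−1)^0·4.8990/(2)·0.3937^3·0.9192^1 = +0.137398
  k=2: (−1)^1·4.8990/(2)·0.3937^1·0.9192^3 = -0.749071
d^2_{0,1}(2.3323) = +0.137398 -0.749071 = -0.611673

d=-0.6117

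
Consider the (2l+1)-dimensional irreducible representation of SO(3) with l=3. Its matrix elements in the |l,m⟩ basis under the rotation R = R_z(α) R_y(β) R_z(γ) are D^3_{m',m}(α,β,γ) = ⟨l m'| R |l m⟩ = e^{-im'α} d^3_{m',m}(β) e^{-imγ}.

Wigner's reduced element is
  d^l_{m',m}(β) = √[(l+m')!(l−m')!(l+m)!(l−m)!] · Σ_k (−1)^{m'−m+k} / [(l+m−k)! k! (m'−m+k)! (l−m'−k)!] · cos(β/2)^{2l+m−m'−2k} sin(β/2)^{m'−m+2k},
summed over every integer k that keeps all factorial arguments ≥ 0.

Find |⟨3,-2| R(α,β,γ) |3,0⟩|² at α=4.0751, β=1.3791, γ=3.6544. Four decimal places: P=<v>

P=0.0632

D^3_{-2,0}(4.0751,1.3791,3.6544) = e^{-i·-2·4.0751}·d^3_{-2,0}(1.3791)·e^{-i·0·3.6544}. Compute d first:
With c≡cos(β/2)=0.771532 and s≡sin(β/2)=0.636190, N=[1·120·6·6]^{1/2}=65.726707
k∈{2,3} keeps every argument non-negative
  k=2: (−1)^0·65.7267/(12)·0.7715^4·0.6362^2 = +0.785509
  k=3: (−1)^1·65.7267/(12)·0.7715^2·0.6362^4 = -0.534092
d^3_{-2,0}(1.3791) = +0.785509 -0.534092 = +0.251416
|D^3_{-2,0}|² = |d^3_{-2,0}(β)|² = (+0.251416)² = 0.063210 (the z-rotation phases have unit modulus)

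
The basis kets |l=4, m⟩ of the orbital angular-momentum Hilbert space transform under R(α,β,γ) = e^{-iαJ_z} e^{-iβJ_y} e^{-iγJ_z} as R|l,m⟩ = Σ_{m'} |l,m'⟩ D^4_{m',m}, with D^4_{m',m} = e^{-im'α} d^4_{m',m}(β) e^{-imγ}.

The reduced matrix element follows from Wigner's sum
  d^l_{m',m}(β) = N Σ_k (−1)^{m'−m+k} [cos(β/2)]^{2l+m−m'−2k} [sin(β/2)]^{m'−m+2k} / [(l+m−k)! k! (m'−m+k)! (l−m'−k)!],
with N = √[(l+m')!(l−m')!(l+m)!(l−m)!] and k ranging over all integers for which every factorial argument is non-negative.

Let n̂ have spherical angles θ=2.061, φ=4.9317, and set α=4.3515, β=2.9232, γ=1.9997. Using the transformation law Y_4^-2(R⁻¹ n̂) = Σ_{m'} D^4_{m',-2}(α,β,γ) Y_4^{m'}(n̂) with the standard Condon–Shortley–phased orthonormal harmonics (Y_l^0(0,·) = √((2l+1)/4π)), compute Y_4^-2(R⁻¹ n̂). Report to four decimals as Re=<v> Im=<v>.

Need the full column D^4_{m',-2} for m'=−4..4 at α=4.3515, β=2.9232, γ=1.9997.
cos(β/2)=0.108979, sin(β/2)=0.994044
d^4_{-4,-2}: single k=2 term ⇒ +0.000009;  D = -0.000007+0.000005i
d^4_{-3,-2}: k∈[1..2] ⇒ +0.000001 -0.000169 = -0.000169;  D = +0.000038+0.000165i
d^4_{-2,-2}: k∈[0..2] ⇒ +0.000000 -0.000020 +0.002066 = +0.002046;  D = +0.002027+0.000277i
d^4_{-1,-2}: k∈[0..2] ⇒ -0.000001 +0.000320 -0.017765 = -0.017446;  D = +0.008317-0.015336i
d^4_{0,-2}: k∈[0..2] ⇒ +0.000016 -0.003484 +0.108704 = +0.105235;  D = -0.068834-0.079601i
d^4_{1,-2}: k∈[0..2] ⇒ -0.000214 +0.026648 -0.443425 = -0.416990;  D = -0.391408+0.143807i
d^4_{2,-2}: k∈[0..2] ⇒ +0.002066 -0.137500 +0.953334 = +0.817899;  D = -0.007188+0.817867i
d^4_{3,-2}: k∈[0..1] ⇒ -0.014101 +0.391064 = +0.376963;  D = -0.351497-0.136203i
d^4_{4,-2}: single k=0 term ⇒ +0.060632;  D = +0.040459-0.045158i
Y_4^{m'}(θ=2.061,φ=4.9317) and Σ D·Y over m':
  (-0.0000+0.0000i)·(+0.1714-0.2062i)  (+0.0000+0.0002i)·(+0.2474+0.3202i)  (+0.0020+0.0003i)·(-0.1300+0.0610i)  (+0.0083-0.0153i)·(+0.0619+0.2778i)  (-0.0688-0.0796i)·(-0.2042+0.0000i)  (-0.3914+0.1438i)·(-0.0619+0.2778i)  (-0.0072+0.8179i)·(-0.1300-0.0610i)  (-0.3515-0.1362i)·(-0.2474+0.3202i)  (+0.0405-0.0452i)·(+0.1714+0.2062i)
Y_4^-2(R⁻¹ n̂) = +0.200443-0.284029i

Re=0.2004 Im=-0.2840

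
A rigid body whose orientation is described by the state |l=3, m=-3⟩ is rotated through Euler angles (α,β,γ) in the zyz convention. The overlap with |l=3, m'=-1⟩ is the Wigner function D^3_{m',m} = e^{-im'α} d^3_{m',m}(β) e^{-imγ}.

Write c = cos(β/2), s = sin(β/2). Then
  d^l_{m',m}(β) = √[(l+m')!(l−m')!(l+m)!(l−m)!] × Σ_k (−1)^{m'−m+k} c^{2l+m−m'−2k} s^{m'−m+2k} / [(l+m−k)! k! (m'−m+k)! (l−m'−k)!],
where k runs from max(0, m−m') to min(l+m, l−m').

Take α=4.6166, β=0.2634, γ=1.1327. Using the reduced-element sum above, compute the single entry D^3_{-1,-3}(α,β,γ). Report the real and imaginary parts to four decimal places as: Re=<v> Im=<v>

Re=-0.0103 Im=0.0637

Split into d^3_{-1,-3}(β=0.2634) × two z-phases.
Half-angle: c=0.991340, s=0.131320. N=√(2·24·1·720)=185.903201
Admissible k: 0..0 (factorial args all ≥0)
  k=0: (−1)^2·185.9032/(48)·0.9913^4·0.1313^2 = +0.064505
d^3_{-1,-3}(0.2634) = +0.064505
Phases: e^{-i·(-1)·4.6166}=-0.095643-0.995416i, e^{-i·(-3)·1.1327}=-0.967282-0.253704i ⇒ D=-0.010323+0.063674i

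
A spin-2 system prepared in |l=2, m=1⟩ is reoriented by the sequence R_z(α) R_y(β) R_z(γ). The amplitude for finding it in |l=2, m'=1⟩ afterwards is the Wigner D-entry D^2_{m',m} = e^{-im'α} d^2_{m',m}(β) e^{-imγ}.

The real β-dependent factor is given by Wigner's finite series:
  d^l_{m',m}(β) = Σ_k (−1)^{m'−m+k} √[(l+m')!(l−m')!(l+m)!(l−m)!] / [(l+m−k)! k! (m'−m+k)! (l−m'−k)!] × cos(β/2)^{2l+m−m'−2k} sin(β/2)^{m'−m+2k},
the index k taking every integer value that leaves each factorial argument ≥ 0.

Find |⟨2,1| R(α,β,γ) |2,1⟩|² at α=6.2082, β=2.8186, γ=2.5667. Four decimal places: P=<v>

D^2_{1,1}(6.2082,2.8186,2.5667) = e^{-i·1·6.2082}·d^2_{1,1}(2.8186)·e^{-i·1·2.5667}. Compute d first:
With c≡cos(β/2)=0.160795 and s≡sin(β/2)=0.986988, N=[6·1·6·1]^{1/2}=6.000000
The bounds max(0,m−m')=0 and min(l+m,l−m')=1 give 2 terms
  k=0: (−1)^0·6.0000/(6)·0.1608^4·0.9870^0 = +0.000668
  k=1: (−1)^1·6.0000/(2)·0.1608^2·0.9870^2 = -0.075560
d^2_{1,1}(2.8186) = +0.000668 -0.075560 = -0.074891
|D^2_{1,1}|² = |d^2_{1,1}(β)|² = (-0.074891)² = 0.005609 (the z-rotation phases have unit modulus)

P=0.0056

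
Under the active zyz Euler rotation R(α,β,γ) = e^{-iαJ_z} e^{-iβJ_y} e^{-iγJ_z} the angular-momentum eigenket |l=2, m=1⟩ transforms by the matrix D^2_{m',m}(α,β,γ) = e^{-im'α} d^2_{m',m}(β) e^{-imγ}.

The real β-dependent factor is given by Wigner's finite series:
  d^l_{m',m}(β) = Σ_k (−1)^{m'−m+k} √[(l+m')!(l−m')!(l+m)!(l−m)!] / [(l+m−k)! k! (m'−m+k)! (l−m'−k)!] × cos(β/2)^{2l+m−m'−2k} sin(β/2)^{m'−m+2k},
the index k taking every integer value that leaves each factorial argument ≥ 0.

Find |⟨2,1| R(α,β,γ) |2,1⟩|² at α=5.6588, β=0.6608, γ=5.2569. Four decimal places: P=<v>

Split into d^2_{1,1}(β=0.6608) × two z-phases.
c=cos(0.6608/2)=0.945913, s=sin(0.6608/2)=0.324421; N=√[6·1·6·1]=6.000000
k∈{0,1} keeps every argument non-negative
  k=0: (−1)^0·6.0000/(6)·0.9459^4·0.3244^0 = +0.800579
  k=1: (−1)^1·6.0000/(2)·0.9459^2·0.3244^2 = -0.282516
d^2_{1,1}(0.6608) = +0.800579 -0.282516 = +0.518063
|D^2_{1,1}|² = |d^2_{1,1}(β)|² = (+0.518063)² = 0.268390 (the z-rotation phases have unit modulus)

P=0.2684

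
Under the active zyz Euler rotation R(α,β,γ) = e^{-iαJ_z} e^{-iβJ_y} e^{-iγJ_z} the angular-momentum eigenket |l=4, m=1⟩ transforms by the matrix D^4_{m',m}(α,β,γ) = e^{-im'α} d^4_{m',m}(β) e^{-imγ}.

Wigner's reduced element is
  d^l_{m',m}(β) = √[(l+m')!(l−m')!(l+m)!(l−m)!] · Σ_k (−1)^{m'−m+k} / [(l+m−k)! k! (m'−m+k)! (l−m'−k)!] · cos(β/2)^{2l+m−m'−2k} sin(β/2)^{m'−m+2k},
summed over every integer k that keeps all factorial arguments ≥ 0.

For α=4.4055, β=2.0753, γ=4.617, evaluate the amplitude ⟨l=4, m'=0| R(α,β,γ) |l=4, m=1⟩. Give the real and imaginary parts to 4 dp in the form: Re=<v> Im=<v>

First d^4_{0,1}(β=2.0753), then the phase factors e^{-i(0)α} and e^{-i(1)γ}:
With c≡cos(β/2)=0.508246 and s≡sin(β/2)=0.861212, N=[24·24·120·6]^{1/2}=643.987578
k∈{1,2,3,4} keeps every argument non-negative
  k=1: (−1)^0·643.9876/(144)·0.5082^7·0.8612^1 = +0.033740
  k=2: (−1)^1·643.9876/(24)·0.5082^5·0.8612^3 = -0.581252
  k=3: (−1)^2·643.9876/(24)·0.5082^3·0.8612^5 = +1.668929
  k=4: (−1)^3·643.9876/(144)·0.5082^1·0.8612^7 = -0.798656
d^4_{0,1}(2.0753) = +0.033740 -0.581252 +1.668929 -0.798656 = +0.322760
Attach z-rotation phases: D = e^{-i(0)(4.4055)}·(+0.322760)·e^{-i(1)(4.617)} = -0.030741+0.321293i

Re=-0.0307 Im=0.3213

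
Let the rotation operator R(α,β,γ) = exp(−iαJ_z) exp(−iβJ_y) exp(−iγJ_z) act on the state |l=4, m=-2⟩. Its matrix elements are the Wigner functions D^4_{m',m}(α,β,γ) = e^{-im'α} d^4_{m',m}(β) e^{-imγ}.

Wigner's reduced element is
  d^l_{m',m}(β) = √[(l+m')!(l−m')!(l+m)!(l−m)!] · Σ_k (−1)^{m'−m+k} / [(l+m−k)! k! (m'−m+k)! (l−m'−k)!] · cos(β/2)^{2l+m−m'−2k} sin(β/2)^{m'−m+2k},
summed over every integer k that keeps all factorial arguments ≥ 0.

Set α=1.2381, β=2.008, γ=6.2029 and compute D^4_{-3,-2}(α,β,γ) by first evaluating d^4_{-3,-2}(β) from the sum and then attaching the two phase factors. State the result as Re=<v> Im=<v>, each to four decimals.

Re=0.2384 Im=0.1042

First d^4_{-3,-2}(β=2.008), then the phase factors e^{-i(-3)α} and e^{-i(-2)γ}:
c=cos(2.008/2)=0.536932, s=sin(2.008/2)=0.843625; N=√[1·5040·2·720]=2693.993318
The bounds max(0,m−m')=1 and min(l+m,l−m')=2 give 2 terms
  k=1: (−1)^0·2693.9933/(720)·0.5369^7·0.8436^1 = +0.040612
  k=2: (−1)^1·2693.9933/(240)·0.5369^5·0.8436^3 = -0.300768
d^4_{-3,-2}(2.008) = +0.040612 -0.300768 = -0.260156
Phases: e^{-i·(-3)·1.2381}=-0.840437-0.541909i, e^{-i·(-2)·6.2029}=+0.987136-0.159882i ⇒ D=+0.238373+0.104210i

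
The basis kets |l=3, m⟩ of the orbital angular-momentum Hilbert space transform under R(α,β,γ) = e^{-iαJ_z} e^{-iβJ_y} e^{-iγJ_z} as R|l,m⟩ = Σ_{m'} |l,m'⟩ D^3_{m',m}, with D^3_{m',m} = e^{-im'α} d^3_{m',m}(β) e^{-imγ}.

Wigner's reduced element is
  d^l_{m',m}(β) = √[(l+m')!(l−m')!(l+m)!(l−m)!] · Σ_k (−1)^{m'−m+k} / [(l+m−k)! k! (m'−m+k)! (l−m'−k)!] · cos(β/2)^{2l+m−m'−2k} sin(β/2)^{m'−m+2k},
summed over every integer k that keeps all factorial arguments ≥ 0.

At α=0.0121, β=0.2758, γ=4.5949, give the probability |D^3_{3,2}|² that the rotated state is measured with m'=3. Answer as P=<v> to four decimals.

P=0.1031

Split into d^3_{3,2}(β=0.2758) × two z-phases.
c=cos(0.2758/2)=0.990507, s=sin(0.2758/2)=0.137463; N=√[720·1·120·1]=293.938769
Admissible k: 0..0 (factorial args all ≥0)
  k=0: (−1)^1·293.9388/(120)·0.9905^5·0.1375^1 = -0.321033
d^3_{3,2}(0.2758) = -0.321033
|D^3_{3,2}|² = |d^3_{3,2}(β)|² = (-0.321033)² = 0.103062 (the z-rotation phases have unit modulus)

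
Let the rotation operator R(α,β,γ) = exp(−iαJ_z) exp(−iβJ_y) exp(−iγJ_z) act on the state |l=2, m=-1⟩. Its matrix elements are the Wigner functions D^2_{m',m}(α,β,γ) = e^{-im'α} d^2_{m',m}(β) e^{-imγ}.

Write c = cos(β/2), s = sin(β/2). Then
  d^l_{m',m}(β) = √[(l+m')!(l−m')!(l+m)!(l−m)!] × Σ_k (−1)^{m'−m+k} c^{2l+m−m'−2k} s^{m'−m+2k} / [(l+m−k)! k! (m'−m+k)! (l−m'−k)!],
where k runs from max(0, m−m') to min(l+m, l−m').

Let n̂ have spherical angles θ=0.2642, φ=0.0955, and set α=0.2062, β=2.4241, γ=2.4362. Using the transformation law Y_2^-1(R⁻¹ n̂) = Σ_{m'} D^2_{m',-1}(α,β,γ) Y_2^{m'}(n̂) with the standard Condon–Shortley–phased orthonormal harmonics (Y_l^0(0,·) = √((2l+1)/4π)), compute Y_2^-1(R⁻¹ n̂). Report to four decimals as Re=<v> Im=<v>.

Need the full column D^2_{m',-1} for m'=−2..2 at α=0.2062, β=2.4241, γ=2.4362.
cos(β/2)=0.351101, sin(β/2)=0.936338
d^2_{-2,-1}: single k=1 term ⇒ +0.081051;  D = -0.077597+0.023409i
d^2_{-1,-1}: k∈[0..1] ⇒ +0.015196 -0.324227 = -0.309031;  D = +0.271320-0.147939i
d^2_{0,-1}: k∈[0..1] ⇒ -0.099267 +0.706000 = +0.606734;  D = -0.461941+0.393365i
d^2_{1,-1}: k∈[0..1] ⇒ +0.324227 -0.768653 = -0.444425;  D = +0.272205-0.351309i
d^2_{2,-1}: single k=0 term ⇒ -0.576447;  D = +0.252292-0.518304i
Y_2^{m'}(θ=0.2642,φ=0.0955) and Σ D·Y over m':
  (-0.0776+0.0234i)·(+0.0259-0.0050i)  (+0.2713-0.1479i)·(+0.1939-0.0186i)  (-0.4619+0.3934i)·(+0.5663+0.0000i)  (+0.2722-0.3513i)·(-0.1939-0.0186i)  (+0.2523-0.5183i)·(+0.0259+0.0050i)
Y_2^-1(R⁻¹ n̂) = -0.263795+0.240929i

Re=-0.2638 Im=0.2409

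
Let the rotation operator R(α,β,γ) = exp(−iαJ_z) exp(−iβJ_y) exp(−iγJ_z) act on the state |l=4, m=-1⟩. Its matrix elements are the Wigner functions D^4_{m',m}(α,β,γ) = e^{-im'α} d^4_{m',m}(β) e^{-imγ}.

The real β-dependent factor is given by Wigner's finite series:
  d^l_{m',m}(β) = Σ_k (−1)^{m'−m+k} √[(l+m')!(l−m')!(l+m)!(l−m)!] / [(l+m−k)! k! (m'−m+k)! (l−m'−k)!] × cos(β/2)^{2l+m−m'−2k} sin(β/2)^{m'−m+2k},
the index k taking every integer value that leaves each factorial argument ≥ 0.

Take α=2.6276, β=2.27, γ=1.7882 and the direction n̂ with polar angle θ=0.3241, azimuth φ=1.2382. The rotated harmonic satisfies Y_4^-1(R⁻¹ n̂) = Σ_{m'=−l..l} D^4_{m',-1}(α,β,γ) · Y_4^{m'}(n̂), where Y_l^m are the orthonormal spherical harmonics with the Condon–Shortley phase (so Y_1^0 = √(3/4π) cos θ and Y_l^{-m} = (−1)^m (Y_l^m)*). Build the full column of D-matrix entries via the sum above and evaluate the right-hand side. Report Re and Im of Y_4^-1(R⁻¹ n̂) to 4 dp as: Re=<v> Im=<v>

Need the full column D^4_{m',-1} for m'=−4..4 at α=2.6276, β=2.27, γ=1.7882.
cos(β/2)=0.422132, sin(β/2)=0.906534
d^4_{-4,-1}: single k=3 term ⇒ +0.074729;  D = +0.072066-0.019772i
d^4_{-3,-1}: k∈[2..3] ⇒ +0.036909 -0.283694 = -0.246785;  D = +0.239342+0.060152i
d^4_{-2,-1}: k∈[1..3] ⇒ +0.009187 -0.211837 +0.651301 = +0.448651;  D = +0.325132+0.309155i
d^4_{-1,-1}: k∈[0..3] ⇒ +0.001008 -0.069751 +0.643358 -0.989014 = -0.414399;  D = +0.121112+0.396306i
d^4_{0,-1}: k∈[0..3] ⇒ -0.009684 +0.267955 -1.235758 +0.949846 = -0.027640;  D = +0.005962-0.026990i
d^4_{1,-1}: k∈[0..3] ⇒ +0.046501 -0.643358 +1.483521 -0.456114 = +0.430550;  D = +0.287568-0.320433i
d^4_{2,-1}: k∈[0..2] ⇒ -0.141225 +0.976952 -0.901103 = -0.065375;  D = +0.061944-0.020900i
d^4_{3,-1}: k∈[0..1] ⇒ +0.283694 -0.785006 = -0.501311;  D = -0.492423-0.093981i
d^4_{4,-1}: single k=0 term ⇒ -0.344636;  D = +0.263019+0.222700i
Y_4^{m'}(θ=0.3241,φ=1.2382) and Σ D·Y over m':
  (+0.0721-0.0198i)·(+0.0011+0.0044i)  (+0.2393+0.0602i)·(-0.0322+0.0208i)  (+0.3251+0.3092i)·(-0.1412-0.1108i)  (+0.1211+0.3963i)·(+0.1534-0.4441i)  (+0.0060-0.0270i)·(+0.4552+0.0000i)  (+0.2876-0.3204i)·(-0.1534-0.4441i)  (+0.0619-0.0209i)·(-0.1412+0.1108i)  (-0.4924-0.0940i)·(+0.0322+0.0208i)  (+0.2630+0.2227i)·(+0.0011-0.0044i)
Y_4^-1(R⁻¹ n̂) = -0.028647-0.164535i

Re=-0.0286 Im=-0.1645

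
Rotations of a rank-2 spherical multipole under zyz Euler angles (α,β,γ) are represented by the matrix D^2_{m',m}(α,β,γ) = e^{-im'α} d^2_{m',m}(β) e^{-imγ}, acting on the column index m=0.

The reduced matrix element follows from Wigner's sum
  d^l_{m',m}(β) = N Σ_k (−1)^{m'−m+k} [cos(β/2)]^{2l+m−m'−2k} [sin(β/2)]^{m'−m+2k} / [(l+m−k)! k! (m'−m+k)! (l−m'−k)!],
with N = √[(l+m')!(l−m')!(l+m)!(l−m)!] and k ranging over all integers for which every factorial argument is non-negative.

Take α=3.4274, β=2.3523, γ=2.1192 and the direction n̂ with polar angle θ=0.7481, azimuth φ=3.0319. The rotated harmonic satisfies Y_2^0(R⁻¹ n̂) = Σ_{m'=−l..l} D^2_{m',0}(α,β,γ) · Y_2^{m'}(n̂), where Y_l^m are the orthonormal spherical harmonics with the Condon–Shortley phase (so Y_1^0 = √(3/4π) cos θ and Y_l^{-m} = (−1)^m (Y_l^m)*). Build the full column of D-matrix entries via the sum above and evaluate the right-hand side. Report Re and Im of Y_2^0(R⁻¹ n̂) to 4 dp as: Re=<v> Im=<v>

Re=-0.3107 Im=0.0000

Need the full column D^2_{m',0} for m'=−2..2 at α=3.4274, β=2.3523, γ=2.1192.
cos(β/2)=0.384482, sin(β/2)=0.923133
d^2_{-2,0}: single k=2 term ⇒ +0.308571;  D = +0.259517+0.166934i
d^2_{-1,0}: k∈[1..2] ⇒ +0.128519 -0.740873 = -0.612354;  D = +0.587513+0.172642i
d^2_{0,0}: k∈[0..2] ⇒ +0.021853 -0.503894 +0.726200 = +0.244158;  D = +0.244158+0.000000i
d^2_{1,0}: k∈[0..1] ⇒ -0.128519 +0.740873 = +0.612354;  D = -0.587513+0.172642i
d^2_{2,0}: single k=0 term ⇒ +0.308571;  D = +0.259517-0.166934i
Y_2^{m'}(θ=0.7481,φ=3.0319) and Σ D·Y over m':
  (+0.2595+0.1669i)·(+0.1745+0.0389i)  (+0.5875+0.1726i)·(-0.3829-0.0422i)  (+0.2442+0.0000i)·(+0.1930+0.0000i)  (-0.5875+0.1726i)·(+0.3829-0.0422i)  (+0.2595-0.1669i)·(+0.1745-0.0389i)
Y_2^0(R⁻¹ n̂) = -0.310666+0.000000i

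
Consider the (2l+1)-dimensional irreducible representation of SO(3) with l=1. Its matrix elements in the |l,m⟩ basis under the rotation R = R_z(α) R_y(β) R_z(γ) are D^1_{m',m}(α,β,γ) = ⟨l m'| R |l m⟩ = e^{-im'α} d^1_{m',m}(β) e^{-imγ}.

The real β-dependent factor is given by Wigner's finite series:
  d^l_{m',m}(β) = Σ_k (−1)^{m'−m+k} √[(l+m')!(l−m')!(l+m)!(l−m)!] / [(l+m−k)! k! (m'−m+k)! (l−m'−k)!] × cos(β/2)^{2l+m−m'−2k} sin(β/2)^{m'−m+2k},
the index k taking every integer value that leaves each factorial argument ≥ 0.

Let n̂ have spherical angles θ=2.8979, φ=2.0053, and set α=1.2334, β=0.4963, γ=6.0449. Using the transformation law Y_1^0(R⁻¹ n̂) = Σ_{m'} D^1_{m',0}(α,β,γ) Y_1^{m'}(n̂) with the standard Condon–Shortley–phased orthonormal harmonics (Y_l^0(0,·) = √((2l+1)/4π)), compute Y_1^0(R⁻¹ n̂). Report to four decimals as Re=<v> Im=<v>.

Re=-0.3767 Im=0.0000

Need the full column D^1_{m',0} for m'=−1..1 at α=1.2334, β=0.4963, γ=6.0449.
cos(β/2)=0.969368, sin(β/2)=0.245611
d^1_{-1,0}: single k=1 term ⇒ +0.336707;  D = +0.111460+0.317723i
d^1_{0,0}: k∈[0..1] ⇒ +0.939675 -0.060325 = +0.879350;  D = +0.879350+0.000000i
d^1_{1,0}: single k=0 term ⇒ -0.336707;  D = -0.111460+0.317723i
Y_1^{m'}(θ=2.8979,φ=2.0053) and Σ D·Y over m':
  (+0.1115+0.3177i)·(-0.0351-0.0756i)  (+0.8794+0.0000i)·(-0.4742+0.0000i)  (-0.1115+0.3177i)·(+0.0351-0.0756i)
Y_1^0(R⁻¹ n̂) = -0.376730+0.000000i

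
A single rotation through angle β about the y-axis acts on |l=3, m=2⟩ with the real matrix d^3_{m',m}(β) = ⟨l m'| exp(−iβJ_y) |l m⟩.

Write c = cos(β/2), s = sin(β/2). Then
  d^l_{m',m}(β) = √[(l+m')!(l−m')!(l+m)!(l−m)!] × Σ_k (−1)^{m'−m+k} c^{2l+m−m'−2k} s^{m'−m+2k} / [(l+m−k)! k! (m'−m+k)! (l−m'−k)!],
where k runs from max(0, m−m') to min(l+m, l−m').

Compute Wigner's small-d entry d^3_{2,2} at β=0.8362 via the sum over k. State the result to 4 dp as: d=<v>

d=0.0076

d^3_{2,2}(β=0.8362) via Wigner's sum:
With c≡cos(β/2)=0.913862 and s≡sin(β/2)=0.406025, N=[120·1·120·1]^{1/2}=120.000000
k∈{0,1} keeps every argument non-negative
  k=0: (−1)^0·120.0000/(120)·0.9139^6·0.4060^0 = +0.582484
  k=1: (−1)^1·120.0000/(24)·0.9139^4·0.4060^2 = -0.574907
d^3_{2,2}(0.8362) = +0.582484 -0.574907 = +0.007577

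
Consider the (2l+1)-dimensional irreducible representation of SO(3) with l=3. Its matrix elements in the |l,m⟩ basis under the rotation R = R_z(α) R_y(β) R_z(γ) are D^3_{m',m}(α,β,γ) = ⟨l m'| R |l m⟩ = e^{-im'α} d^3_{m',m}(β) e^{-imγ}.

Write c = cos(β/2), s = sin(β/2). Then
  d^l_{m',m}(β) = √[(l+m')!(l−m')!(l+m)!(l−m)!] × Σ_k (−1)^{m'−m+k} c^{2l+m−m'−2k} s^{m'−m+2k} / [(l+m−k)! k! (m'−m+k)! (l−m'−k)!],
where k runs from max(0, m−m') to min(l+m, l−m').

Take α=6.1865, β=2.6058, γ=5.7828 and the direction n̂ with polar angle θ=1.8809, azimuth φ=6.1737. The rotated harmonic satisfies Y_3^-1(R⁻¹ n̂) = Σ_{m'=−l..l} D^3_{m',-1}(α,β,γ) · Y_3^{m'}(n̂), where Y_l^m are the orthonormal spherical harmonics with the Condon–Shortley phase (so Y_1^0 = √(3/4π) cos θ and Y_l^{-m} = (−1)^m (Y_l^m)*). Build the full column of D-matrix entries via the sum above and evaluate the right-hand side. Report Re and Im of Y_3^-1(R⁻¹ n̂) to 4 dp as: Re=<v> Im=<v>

Need the full column D^3_{m',-1} for m'=−3..3 at α=6.1865, β=2.6058, γ=5.7828.
cos(β/2)=0.264703, sin(β/2)=0.964330
d^3_{-3,-1}: single k=2 term ⇒ +0.017682;  D = +0.012440-0.012566i
d^3_{-2,-1}: k∈[1..2] ⇒ +0.003963 -0.105193 = -0.101230;  D = -0.077830+0.064729i
d^3_{-1,-1}: k∈[0..2] ⇒ +0.000344 -0.036524 +0.363557 = +0.327377;  D = +0.270736-0.184059i
d^3_{0,-1}: k∈[0..2] ⇒ -0.004341 +0.172849 -0.764677 = -0.596169;  D = -0.523078+0.286020i
d^3_{1,-1}: k∈[0..2] ⇒ +0.027393 -0.484743 +0.804181 = +0.346831;  D = +0.318951-0.136243i
d^3_{2,-1}: k∈[0..1] ⇒ -0.105193 +0.698052 = +0.592859;  D = +0.565137-0.179170i
d^3_{3,-1}: single k=0 term ⇒ +0.234675;  D = +0.229503-0.048996i
Y_3^{m'}(θ=1.8809,φ=6.1737) and Σ D·Y over m':
  (+0.0124-0.0126i)·(+0.3411+0.1162i)  (-0.0778+0.0647i)·(-0.2761-0.0614i)  (+0.2707-0.1841i)·(-0.1635-0.0180i)  (-0.5231+0.2860i)·(+0.2886+0.0000i)  (+0.3190-0.1362i)·(+0.1635-0.0180i)  (+0.5651-0.1792i)·(-0.2761+0.0614i)  (+0.2295-0.0490i)·(-0.3411+0.1162i)
Y_3^-1(R⁻¹ n̂) = -0.335263+0.191411i

Re=-0.3353 Im=0.1914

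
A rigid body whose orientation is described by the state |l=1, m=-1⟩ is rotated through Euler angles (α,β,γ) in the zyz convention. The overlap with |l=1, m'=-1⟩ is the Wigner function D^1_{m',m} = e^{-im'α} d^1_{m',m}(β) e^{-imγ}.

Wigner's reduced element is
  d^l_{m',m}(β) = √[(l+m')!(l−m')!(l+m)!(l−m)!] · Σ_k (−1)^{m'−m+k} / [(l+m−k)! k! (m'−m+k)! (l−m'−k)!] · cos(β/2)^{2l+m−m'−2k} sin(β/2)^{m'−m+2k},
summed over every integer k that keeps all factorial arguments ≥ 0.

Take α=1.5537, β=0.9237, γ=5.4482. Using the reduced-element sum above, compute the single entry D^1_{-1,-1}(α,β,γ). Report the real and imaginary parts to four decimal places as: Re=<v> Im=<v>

Re=0.6032 Im=0.5277

First d^1_{-1,-1}(β=0.9237), then the phase factors e^{-i(-1)α} and e^{-i(-1)γ}:
Half-angle: c=0.895230, s=0.445605. N=√(1·2·1·2)=2.000000
Admissible k: 0..0 (factorial args all ≥0)
  k=0: (−1)^0·2.0000/(2)·0.8952^2·0.4456^0 = +0.801436
d^1_{-1,-1}(0.9237) = +0.801436
Phases: e^{-i·(-1)·1.5537}=+0.017095+0.999854i, e^{-i·(-1)·5.4482}=+0.671189-0.741287i ⇒ D=+0.603203+0.527680i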